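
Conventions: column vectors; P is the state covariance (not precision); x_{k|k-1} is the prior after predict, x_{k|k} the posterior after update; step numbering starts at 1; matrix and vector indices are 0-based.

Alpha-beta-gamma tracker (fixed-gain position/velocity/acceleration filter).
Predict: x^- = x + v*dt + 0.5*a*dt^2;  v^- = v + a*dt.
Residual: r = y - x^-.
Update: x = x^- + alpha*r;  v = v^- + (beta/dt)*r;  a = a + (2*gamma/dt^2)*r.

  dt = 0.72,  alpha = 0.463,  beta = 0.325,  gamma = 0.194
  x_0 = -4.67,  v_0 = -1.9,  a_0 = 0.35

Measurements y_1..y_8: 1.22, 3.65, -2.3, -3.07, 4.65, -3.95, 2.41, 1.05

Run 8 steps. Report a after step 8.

step 1: x_pred=-5.9473  r=7.1673  x^+=-2.6288  v^+=1.5872  a^+=5.7144
step 2: x_pred=-0.0049  r=3.6549  x^+=1.6873  v^+=7.3514  a^+=8.4499
step 3: x_pred=9.1705  r=-11.4705  x^+=3.8597  v^+=8.2576  a^+=-0.1353
step 4: x_pred=9.7701  r=-12.8401  x^+=3.8251  v^+=2.3643  a^+=-9.7456
step 5: x_pred=3.0014  r=1.6486  x^+=3.7647  v^+=-3.9083  a^+=-8.5116
step 6: x_pred=-1.2555  r=-2.6945  x^+=-2.5031  v^+=-11.2530  a^+=-10.5284
step 7: x_pred=-13.3341  r=15.7441  x^+=-6.0446  v^+=-11.7266  a^+=1.2555
step 8: x_pred=-14.1624  r=15.2124  x^+=-7.1190  v^+=-3.9560  a^+=12.6413

a_post = 12.6413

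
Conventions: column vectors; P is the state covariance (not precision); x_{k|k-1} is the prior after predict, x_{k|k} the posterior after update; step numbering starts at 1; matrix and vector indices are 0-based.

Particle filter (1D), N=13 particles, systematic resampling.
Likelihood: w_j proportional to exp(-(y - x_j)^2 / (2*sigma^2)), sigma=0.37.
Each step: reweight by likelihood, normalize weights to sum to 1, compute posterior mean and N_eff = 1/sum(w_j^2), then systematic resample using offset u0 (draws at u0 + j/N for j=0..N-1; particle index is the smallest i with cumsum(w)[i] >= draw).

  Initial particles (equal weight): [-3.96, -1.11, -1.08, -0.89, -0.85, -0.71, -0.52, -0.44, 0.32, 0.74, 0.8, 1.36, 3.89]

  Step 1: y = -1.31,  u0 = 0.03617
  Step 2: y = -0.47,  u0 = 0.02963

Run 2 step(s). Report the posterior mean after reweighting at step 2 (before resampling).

step 1: w=[0.0000, 0.2779, 0.2651, 0.1689, 0.1485, 0.0864, 0.0329, 0.0203, 0.0000, 0.0000, 0.0000, 0.0000, 0.0000]  mean=-0.9587  Neff=4.8295  idx=[1, 1, 1, 1, 2, 2, 2, 3, 3, 4, 4, 5, 6]
step 2: w=[0.0393, 0.0393, 0.0393, 0.0393, 0.0451, 0.0451, 0.0451, 0.0921, 0.0921, 0.1036, 0.1036, 0.1422, 0.1739]  mean=-0.8521  Neff=9.8846  idx=[0, 2, 4, 6, 7, 8, 9, 9, 10, 11, 11, 12, 12]

post_mean = -0.8521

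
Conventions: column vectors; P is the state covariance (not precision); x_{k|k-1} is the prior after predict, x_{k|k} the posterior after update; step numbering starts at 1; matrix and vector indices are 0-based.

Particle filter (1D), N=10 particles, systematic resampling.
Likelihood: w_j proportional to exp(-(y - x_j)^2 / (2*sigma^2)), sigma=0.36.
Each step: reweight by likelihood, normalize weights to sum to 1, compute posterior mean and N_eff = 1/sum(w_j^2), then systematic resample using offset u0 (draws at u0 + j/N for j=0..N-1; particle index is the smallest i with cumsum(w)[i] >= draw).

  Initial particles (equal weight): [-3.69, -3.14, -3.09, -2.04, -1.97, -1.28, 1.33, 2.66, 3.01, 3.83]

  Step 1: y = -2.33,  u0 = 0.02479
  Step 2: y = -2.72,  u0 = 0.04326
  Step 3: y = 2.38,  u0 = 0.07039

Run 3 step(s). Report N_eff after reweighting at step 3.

step 1: w=[0.0005, 0.0519, 0.0703, 0.4720, 0.3960, 0.0093, 0.0000, 0.0000, 0.0000, 0.0000]  mean=-2.1371  Neff=2.5821  idx=[1, 3, 3, 3, 3, 3, 4, 4, 4, 4]
step 2: w=[0.2809, 0.0932, 0.0932, 0.0932, 0.0932, 0.0932, 0.0633, 0.0633, 0.0633, 0.0633]  mean=-2.3312  Neff=7.2295  idx=[0, 0, 0, 1, 2, 3, 4, 5, 7, 9]
step 3: w=[0.0000, 0.0000, 0.0000, 0.0379, 0.0379, 0.0379, 0.0379, 0.0379, 0.4052, 0.4052]  mean=-1.9833  Neff=2.9805  idx=[4, 7, 8, 8, 8, 8, 9, 9, 9, 9]

N_eff = 2.9805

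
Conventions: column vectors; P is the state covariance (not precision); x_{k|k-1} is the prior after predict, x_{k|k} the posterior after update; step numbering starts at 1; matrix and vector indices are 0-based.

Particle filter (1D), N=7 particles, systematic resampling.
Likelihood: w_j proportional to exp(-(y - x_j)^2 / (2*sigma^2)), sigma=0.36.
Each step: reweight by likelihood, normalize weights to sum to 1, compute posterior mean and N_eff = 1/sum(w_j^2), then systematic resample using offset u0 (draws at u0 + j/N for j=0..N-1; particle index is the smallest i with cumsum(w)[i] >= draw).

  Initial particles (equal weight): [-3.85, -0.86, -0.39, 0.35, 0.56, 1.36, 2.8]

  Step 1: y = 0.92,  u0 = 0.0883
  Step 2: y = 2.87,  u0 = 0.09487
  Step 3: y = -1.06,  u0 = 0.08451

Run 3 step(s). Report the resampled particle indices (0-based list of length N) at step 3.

step 1: w=[0.0000, 0.0000, 0.0010, 0.2088, 0.4436, 0.3466, 0.0000]  mean=0.7925  Neff=2.7737  idx=[3, 4, 4, 4, 5, 5, 5]
step 2: w=[0.0000, 0.0000, 0.0000, 0.0000, 0.3333, 0.3333, 0.3333]  mean=1.3600  Neff=3.0000  idx=[4, 4, 5, 5, 5, 6, 6]
step 3: w=[0.1429, 0.1429, 0.1429, 0.1429, 0.1429, 0.1429, 0.1429]  mean=1.3600  Neff=7.0000  idx=[0, 1, 2, 3, 4, 5, 6]

resampled_idx = [0, 1, 2, 3, 4, 5, 6]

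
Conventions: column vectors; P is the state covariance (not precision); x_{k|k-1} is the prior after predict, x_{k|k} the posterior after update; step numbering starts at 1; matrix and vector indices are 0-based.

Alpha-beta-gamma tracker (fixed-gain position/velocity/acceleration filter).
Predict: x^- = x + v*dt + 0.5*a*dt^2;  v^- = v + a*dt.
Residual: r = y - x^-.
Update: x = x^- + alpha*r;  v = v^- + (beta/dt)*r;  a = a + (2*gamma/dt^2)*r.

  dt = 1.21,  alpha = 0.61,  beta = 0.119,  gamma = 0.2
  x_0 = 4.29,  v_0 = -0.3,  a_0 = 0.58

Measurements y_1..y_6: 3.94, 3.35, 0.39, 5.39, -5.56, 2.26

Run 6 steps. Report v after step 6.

step 1: x_pred=4.3516  r=-0.4116  x^+=4.1005  v^+=0.3613  a^+=0.4676
step 2: x_pred=4.8800  r=-1.5300  x^+=3.9467  v^+=0.7766  a^+=0.0496
step 3: x_pred=4.9226  r=-4.5326  x^+=2.1577  v^+=0.3908  a^+=-1.1888
step 4: x_pred=1.7603  r=3.6297  x^+=3.9744  v^+=-0.6907  a^+=-0.1971
step 5: x_pred=2.9944  r=-8.5544  x^+=-2.2238  v^+=-1.7705  a^+=-2.5342
step 6: x_pred=-6.2213  r=8.4813  x^+=-1.0477  v^+=-4.0028  a^+=-0.2171

v_post = -4.0028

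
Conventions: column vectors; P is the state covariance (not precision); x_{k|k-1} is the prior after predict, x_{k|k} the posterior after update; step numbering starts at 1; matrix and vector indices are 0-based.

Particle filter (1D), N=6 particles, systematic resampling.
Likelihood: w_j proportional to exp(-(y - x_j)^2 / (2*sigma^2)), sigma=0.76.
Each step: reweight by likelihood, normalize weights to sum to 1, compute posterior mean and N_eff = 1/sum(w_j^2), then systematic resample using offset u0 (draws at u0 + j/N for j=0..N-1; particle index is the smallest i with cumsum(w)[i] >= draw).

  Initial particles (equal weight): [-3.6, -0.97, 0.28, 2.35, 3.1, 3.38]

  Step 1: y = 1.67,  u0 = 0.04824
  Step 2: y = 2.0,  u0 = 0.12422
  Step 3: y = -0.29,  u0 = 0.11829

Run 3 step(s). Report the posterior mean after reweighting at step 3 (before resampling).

post_mean = 2.3530

step 1: w=[0.0000, 0.0022, 0.1691, 0.6036, 0.1534, 0.0717]  mean=2.1816  Neff=2.3716  idx=[2, 3, 3, 3, 3, 4]
step 2: w=[0.0192, 0.2234, 0.2234, 0.2234, 0.2234, 0.0872]  mean=2.3756  Neff=4.8164  idx=[1, 2, 2, 3, 4, 5]
step 3: w=[0.1992, 0.1992, 0.1992, 0.1992, 0.1992, 0.0040]  mean=2.3530  Neff=5.0396  idx=[0, 1, 2, 3, 3, 4]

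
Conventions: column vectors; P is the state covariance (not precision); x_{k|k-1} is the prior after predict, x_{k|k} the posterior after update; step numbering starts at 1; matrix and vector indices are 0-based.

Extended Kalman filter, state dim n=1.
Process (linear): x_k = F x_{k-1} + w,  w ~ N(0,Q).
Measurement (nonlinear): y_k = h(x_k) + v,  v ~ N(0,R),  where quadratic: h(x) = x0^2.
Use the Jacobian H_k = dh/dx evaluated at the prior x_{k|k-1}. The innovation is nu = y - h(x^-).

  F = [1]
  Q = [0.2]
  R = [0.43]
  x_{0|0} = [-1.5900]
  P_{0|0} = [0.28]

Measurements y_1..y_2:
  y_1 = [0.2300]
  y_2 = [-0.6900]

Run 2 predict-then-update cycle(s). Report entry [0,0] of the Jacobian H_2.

H_jac[0,0] = -1.8523

step 1: x^-=[-1.5900]  P^-=[0.4800]  H_jac=[-3.1800]  S=[5.2840]  K=[-0.2889]  nu=[-2.2981]  x^+=[-0.9261]  P^+=[0.0391]
step 2: x^-=[-0.9261]  P^-=[0.2391]  H_jac=[-1.8523]  S=[1.2502]  K=[-0.3542]  nu=[-1.5477]  x^+=[-0.3779]  P^+=[0.0822]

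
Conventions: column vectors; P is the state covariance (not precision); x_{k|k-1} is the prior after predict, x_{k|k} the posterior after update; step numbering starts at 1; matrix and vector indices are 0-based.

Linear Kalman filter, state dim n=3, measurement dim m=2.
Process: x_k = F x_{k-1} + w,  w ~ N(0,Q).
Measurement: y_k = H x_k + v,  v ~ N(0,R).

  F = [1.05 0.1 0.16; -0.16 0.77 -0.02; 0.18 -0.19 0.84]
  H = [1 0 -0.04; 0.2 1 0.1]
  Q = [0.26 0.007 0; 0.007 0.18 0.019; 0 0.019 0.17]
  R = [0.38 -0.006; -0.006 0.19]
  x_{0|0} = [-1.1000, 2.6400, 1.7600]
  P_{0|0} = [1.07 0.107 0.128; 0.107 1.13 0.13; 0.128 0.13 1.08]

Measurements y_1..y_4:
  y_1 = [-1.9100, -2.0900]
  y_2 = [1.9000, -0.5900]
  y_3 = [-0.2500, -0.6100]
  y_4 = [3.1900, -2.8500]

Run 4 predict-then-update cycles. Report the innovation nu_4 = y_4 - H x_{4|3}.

innov = [3.0124, -2.4151]

step 1: x^-=[-0.6094, 2.1736, 0.7788]  P^-=[1.5483 0.0054 0.4300; 0.0054 0.8483 -0.1103; 0.4300 -0.1103 0.9974]  S=[1.8955 0.3490; 0.3490 1.1075]  K=[0.7943 0.0730; -0.1425 0.8019; 0.2052 0.0035]  nu=[-1.2694, -4.2196]  x^+=[-1.9256, -1.0291, 0.5036]  P^+=[0.3060 -0.0636 0.1146; -0.0636 0.1774 -0.1152; 0.1146 -0.1152 0.9171]
step 2: x^-=[-2.0442, -0.4944, 0.2720]  P^-=[0.6441 -0.1034 0.2875; -0.1034 0.3134 -0.1327; 0.2875 -0.1327 0.9092]  S=[1.0025 0.0476; 0.0476 0.4818]  K=[0.6286 0.0504; -0.1259 0.5923; 0.2501 0.0079]  nu=[3.9551, 0.2860]  x^+=[0.4563, -0.8229, 1.2634]  P^+=[0.2437 -0.0558 0.1288; -0.0558 0.1355 -0.1104; 0.1288 -0.1104 0.8463]
step 3: x^-=[0.5990, -0.7320, 1.2998]  P^-=[0.5798 -0.0898 0.2788; -0.0898 0.2849 -0.1211; 0.2788 -0.1211 0.8579]  S=[0.9388 0.0472; 0.0472 0.4577]  K=[0.6028 0.0558; -0.1191 0.5691; 0.2595 0.0180]  nu=[-0.7970, -0.1278]  x^+=[0.1114, -0.7097, 1.0907]  P^+=[0.2340 -0.0528 0.1303; -0.0528 0.1298 -0.1036; 0.1303 -0.1036 0.7941]
step 4: x^-=[0.2205, -0.5861, 1.0711]  P^-=[0.5689 -0.0853 0.2712; -0.0853 0.2803 -0.1144; 0.2712 -0.1144 0.8187]  S=[0.9285 0.0487; 0.0487 0.4551]  K=[0.5980 0.0581; -0.1167 0.5658; 0.2557 0.0204]  nu=[3.0124, -2.4151]  x^+=[1.8815, -2.3039, 1.7921]  P^+=[0.2320 -0.0517 0.1273; -0.0517 0.1284 -0.0989; 0.1273 -0.0989 0.7573]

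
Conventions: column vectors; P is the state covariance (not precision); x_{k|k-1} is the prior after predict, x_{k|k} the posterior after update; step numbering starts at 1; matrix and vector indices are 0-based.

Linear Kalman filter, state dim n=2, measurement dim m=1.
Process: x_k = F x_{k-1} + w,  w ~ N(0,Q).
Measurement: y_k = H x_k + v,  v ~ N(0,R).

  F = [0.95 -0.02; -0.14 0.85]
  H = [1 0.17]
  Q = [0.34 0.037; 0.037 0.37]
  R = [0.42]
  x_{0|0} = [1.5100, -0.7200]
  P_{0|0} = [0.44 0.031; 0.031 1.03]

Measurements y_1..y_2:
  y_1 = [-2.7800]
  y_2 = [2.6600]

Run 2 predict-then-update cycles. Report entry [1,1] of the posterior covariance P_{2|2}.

step 1: x^-=[1.4489, -0.8234]  P^-=[0.7363 -0.0139; -0.0139 1.1154]  S=[1.1838]  K=[0.6200; 0.1484]  nu=[-4.0889]  x^+=[-1.0862, -1.4303]  P^+=[0.2813 -0.1228; -0.1228 1.0893]
step 2: x^-=[-1.0033, -1.0637]  P^-=[0.5990 -0.1185; -0.1185 1.1918]  S=[1.0131]  K=[0.5713; 0.0830]  nu=[3.8441]  x^+=[1.1929, -0.7445]  P^+=[0.2683 -0.1665; -0.1665 1.1848]

P_post[1,1] = 1.1848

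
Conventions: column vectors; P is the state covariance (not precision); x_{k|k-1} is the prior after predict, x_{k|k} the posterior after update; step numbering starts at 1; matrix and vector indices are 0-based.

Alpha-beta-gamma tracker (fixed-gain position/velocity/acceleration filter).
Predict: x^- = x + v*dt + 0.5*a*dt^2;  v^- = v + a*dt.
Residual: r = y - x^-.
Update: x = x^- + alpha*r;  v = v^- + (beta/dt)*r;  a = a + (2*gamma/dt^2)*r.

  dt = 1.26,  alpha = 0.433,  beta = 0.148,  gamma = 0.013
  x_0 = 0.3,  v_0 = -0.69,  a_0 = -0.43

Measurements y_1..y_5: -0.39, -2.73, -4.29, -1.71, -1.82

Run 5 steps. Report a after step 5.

a_post = -0.2122

step 1: x_pred=-0.9107  r=0.5207  x^+=-0.6853  v^+=-1.1706  a^+=-0.4215
step 2: x_pred=-2.4948  r=-0.2352  x^+=-2.5967  v^+=-1.7293  a^+=-0.4253
step 3: x_pred=-5.1132  r=0.8232  x^+=-4.7568  v^+=-2.1685  a^+=-0.4118
step 4: x_pred=-7.8160  r=6.1060  x^+=-5.1721  v^+=-1.9702  a^+=-0.3118
step 5: x_pred=-7.9021  r=6.0821  x^+=-5.2686  v^+=-1.6487  a^+=-0.2122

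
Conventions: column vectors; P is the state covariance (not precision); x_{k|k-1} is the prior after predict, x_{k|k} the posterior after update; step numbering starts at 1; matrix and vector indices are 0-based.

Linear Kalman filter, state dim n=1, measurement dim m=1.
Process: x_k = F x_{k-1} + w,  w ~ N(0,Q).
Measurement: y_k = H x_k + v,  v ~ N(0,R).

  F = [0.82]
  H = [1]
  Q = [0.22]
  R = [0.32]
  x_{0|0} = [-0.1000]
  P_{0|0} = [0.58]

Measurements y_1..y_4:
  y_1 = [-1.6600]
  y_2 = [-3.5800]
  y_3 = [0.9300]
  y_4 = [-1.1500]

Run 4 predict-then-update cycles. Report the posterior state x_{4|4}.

step 1: x^-=[-0.0820]  P^-=[0.6100]  S=[0.9300]  K=[0.6559]  nu=[-1.5780]  x^+=[-1.1170]  P^+=[0.2099]
step 2: x^-=[-0.9160]  P^-=[0.3611]  S=[0.6811]  K=[0.5302]  nu=[-2.6640]  x^+=[-2.3284]  P^+=[0.1697]
step 3: x^-=[-1.9093]  P^-=[0.3341]  S=[0.6541]  K=[0.5108]  nu=[2.8393]  x^+=[-0.4591]  P^+=[0.1634]
step 4: x^-=[-0.3765]  P^-=[0.3299]  S=[0.6499]  K=[0.5076]  nu=[-0.7735]  x^+=[-0.7691]  P^+=[0.1624]

x_post = [-0.7691]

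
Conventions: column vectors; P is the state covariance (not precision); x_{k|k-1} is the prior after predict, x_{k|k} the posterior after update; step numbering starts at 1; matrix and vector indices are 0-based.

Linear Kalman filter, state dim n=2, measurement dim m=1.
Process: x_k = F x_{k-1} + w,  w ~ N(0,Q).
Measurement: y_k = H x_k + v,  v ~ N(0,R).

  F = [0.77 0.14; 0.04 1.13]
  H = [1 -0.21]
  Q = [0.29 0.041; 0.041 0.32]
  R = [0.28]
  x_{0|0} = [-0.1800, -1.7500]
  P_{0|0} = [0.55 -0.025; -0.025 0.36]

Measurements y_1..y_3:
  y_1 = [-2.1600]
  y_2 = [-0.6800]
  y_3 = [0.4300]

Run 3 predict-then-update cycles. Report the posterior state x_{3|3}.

step 1: x^-=[-0.3836, -1.9847]  P^-=[0.6178 0.0930; 0.0930 0.7783]  S=[0.8930]  K=[0.6699; -0.0789]  nu=[-2.1932]  x^+=[-1.8528, -1.8117]  P^+=[0.2170 0.1402; 0.1402 0.7727]
step 2: x^-=[-1.6803, -2.1213]  P^-=[0.4640 0.2927; 0.2927 1.3197]  S=[0.6793]  K=[0.5926; 0.0229]  nu=[0.5548]  x^+=[-1.3515, -2.1086]  P^+=[0.2255 0.2835; 0.2835 1.3194]
step 3: x^-=[-1.3359, -2.4368]  P^-=[0.5107 0.5049; 0.5049 2.0307]  S=[0.6681]  K=[0.6056; 0.1174]  nu=[1.2541]  x^+=[-0.5764, -2.2895]  P^+=[0.2656 0.4574; 0.4574 2.0215]

x_post = [-0.5764, -2.2895]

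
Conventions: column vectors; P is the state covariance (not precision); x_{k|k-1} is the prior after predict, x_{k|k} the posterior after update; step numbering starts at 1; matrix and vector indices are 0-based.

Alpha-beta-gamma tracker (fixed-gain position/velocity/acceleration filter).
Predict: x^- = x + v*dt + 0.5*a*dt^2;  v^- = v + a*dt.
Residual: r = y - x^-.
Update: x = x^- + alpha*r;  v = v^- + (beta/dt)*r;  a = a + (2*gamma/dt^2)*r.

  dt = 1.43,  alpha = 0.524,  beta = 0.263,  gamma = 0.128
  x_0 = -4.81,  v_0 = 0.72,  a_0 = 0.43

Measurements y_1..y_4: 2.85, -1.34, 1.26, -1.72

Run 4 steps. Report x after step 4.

x_post = 2.6710

step 1: x_pred=-3.3407  r=6.1907  x^+=-0.0968  v^+=2.4735  a^+=1.2050
step 2: x_pred=4.6723  r=-6.0123  x^+=1.5219  v^+=3.0909  a^+=0.4523
step 3: x_pred=6.4043  r=-5.1443  x^+=3.7087  v^+=2.7916  a^+=-0.1917
step 4: x_pred=7.5047  r=-9.2247  x^+=2.6710  v^+=0.8209  a^+=-1.3465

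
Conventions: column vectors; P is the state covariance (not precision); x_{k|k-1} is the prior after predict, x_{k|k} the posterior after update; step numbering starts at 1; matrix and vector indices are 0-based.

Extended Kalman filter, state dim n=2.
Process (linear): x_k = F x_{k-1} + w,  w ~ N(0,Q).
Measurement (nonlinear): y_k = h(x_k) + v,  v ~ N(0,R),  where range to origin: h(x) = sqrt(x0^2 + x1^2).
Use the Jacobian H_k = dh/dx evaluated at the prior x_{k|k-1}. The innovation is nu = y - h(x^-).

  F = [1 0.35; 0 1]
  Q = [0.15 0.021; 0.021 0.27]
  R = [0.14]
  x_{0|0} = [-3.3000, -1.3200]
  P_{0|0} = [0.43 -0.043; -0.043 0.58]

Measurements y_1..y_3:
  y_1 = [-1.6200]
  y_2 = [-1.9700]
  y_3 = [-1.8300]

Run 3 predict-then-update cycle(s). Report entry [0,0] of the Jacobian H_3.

step 1: x^-=[-3.7620, -1.3200]  P^-=[0.6210 0.1810; 0.1810 0.8500]  H_jac=[-0.9436 -0.3311]  S=[0.8992]  K=[-0.7183; -0.5029]  nu=[-5.6069]  x^+=[0.2654, 1.4999]  P^+=[0.1570 -0.1438; -0.1438 0.6226]
step 2: x^-=[0.7903, 1.4999]  P^-=[0.2826 0.0951; 0.0951 0.8926]  H_jac=[0.4662 0.8847]  S=[0.9784]  K=[0.2206; 0.8523]  nu=[-3.6654]  x^+=[-0.0183, -1.6243]  P^+=[0.2350 -0.0889; -0.0889 0.1817]
step 3: x^-=[-0.5868, -1.6243]  P^-=[0.3450 -0.0043; -0.0043 0.4517]  H_jac=[-0.3398 -0.9405]  S=[0.5767]  K=[-0.1963; -0.7342]  nu=[-3.5570]  x^+=[0.1113, 0.9874]  P^+=[0.3228 -0.0874; -0.0874 0.1409]

H_jac[0,0] = -0.3398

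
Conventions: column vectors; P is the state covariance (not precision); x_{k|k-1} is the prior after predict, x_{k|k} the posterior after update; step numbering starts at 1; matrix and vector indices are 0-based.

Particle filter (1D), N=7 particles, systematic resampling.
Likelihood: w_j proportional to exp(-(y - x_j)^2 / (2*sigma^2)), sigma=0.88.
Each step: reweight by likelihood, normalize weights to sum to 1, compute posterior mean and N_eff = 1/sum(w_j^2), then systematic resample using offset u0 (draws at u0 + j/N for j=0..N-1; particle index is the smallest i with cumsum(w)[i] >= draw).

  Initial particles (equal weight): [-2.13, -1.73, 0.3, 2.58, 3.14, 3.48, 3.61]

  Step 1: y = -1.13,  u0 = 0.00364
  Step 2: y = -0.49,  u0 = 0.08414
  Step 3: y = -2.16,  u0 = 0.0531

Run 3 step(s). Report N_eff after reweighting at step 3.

N_eff = 5.0681

step 1: w=[0.3310, 0.5003, 0.1686, 0.0001, 0.0000, 0.0000, 0.0000]  mean=-1.5198  Neff=2.5752  idx=[0, 0, 0, 1, 1, 1, 2]
step 2: w=[0.0763, 0.0763, 0.0763, 0.1605, 0.1605, 0.1605, 0.2895]  mean=-1.2338  Neff=5.5992  idx=[1, 2, 3, 4, 5, 6, 6]
step 3: w=[0.2126, 0.2126, 0.1888, 0.1888, 0.1888, 0.0043, 0.0043]  mean=-1.8827  Neff=5.0681  idx=[0, 0, 1, 2, 3, 3, 4]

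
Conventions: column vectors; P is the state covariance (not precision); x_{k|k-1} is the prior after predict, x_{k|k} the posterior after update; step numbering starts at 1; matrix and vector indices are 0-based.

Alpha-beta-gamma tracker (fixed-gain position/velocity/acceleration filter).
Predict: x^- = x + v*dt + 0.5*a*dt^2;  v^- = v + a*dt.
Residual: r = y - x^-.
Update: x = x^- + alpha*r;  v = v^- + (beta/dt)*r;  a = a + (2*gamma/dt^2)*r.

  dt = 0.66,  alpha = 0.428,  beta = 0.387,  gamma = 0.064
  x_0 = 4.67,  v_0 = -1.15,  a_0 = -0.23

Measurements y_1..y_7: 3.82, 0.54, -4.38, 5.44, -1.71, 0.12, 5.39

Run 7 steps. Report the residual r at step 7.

step 1: x_pred=3.8609  r=-0.0409  x^+=3.8434  v^+=-1.3258  a^+=-0.2420
step 2: x_pred=2.9157  r=-2.3757  x^+=1.8989  v^+=-2.8785  a^+=-0.9401
step 3: x_pred=-0.2057  r=-4.1743  x^+=-1.9923  v^+=-5.9467  a^+=-2.1667
step 4: x_pred=-6.3890  r=11.8290  x^+=-1.3262  v^+=-0.4406  a^+=1.3092
step 5: x_pred=-1.3318  r=-0.3782  x^+=-1.4937  v^+=0.2017  a^+=1.1981
step 6: x_pred=-1.0996  r=1.2196  x^+=-0.5776  v^+=1.7076  a^+=1.5565
step 7: x_pred=0.8884  r=4.5016  x^+=2.8151  v^+=5.3744  a^+=2.8792

resid = 4.5016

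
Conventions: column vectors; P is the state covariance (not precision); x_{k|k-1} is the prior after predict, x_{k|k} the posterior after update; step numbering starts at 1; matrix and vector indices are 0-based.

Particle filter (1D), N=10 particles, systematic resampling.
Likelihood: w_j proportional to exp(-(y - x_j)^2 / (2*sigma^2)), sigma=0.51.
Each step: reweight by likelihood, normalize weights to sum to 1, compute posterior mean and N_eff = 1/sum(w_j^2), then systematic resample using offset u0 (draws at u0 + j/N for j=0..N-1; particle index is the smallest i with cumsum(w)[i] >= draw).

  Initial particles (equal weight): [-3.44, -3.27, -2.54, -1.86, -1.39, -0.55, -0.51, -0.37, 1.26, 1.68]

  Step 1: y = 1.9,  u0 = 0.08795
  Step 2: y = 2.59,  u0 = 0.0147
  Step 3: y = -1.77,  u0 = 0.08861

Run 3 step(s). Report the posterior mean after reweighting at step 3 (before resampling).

step 1: w=[0.0000, 0.0000, 0.0000, 0.0000, 0.0000, 0.0000, 0.0000, 0.0000, 0.3330, 0.6669]  mean=1.5400  Neff=1.7996  idx=[8, 8, 8, 9, 9, 9, 9, 9, 9, 9]
step 2: w=[0.0219, 0.0219, 0.0219, 0.1335, 0.1335, 0.1335, 0.1335, 0.1335, 0.1335, 0.1335]  mean=1.6524  Neff=7.9266  idx=[0, 3, 4, 4, 5, 6, 7, 7, 8, 9]
step 3: w=[0.9541, 0.0051, 0.0051, 0.0051, 0.0051, 0.0051, 0.0051, 0.0051, 0.0051, 0.0051]  mean=1.2793  Neff=1.0982  idx=[0, 0, 0, 0, 0, 0, 0, 0, 0, 7]

post_mean = 1.2793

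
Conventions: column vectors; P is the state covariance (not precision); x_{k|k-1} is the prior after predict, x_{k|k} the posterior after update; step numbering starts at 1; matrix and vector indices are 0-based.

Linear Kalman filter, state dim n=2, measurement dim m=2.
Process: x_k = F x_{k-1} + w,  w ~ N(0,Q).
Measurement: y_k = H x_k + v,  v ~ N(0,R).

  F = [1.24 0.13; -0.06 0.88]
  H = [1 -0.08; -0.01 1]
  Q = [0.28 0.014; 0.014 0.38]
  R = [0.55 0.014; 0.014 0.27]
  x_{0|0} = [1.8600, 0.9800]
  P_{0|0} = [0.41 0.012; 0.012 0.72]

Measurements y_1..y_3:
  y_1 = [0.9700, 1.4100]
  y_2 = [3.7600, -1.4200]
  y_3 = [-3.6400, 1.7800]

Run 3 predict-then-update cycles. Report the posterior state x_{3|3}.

step 1: x^-=[2.4338, 0.7508]  P^-=[0.9265 0.0789; 0.0789 0.9378]  S=[1.4698 0.0086; 0.0086 1.2063]  K=[0.6257 0.0532; -0.0020 0.7768]  nu=[-1.4037, 0.6835]  x^+=[1.5919, 1.2845]  P^+=[0.3470 0.0266; 0.0266 0.2100]
step 2: x^-=[2.1409, 1.0348]  P^-=[0.8257 0.0410; 0.0410 0.5410]  S=[1.3726 0.0035; 0.0035 0.8103]  K=[0.5991 0.0378; -0.0034 0.6672]  nu=[1.7019, -2.4334]  x^+=[3.0684, -0.5945]  P^+=[0.3318 0.0219; 0.0219 0.1803]
step 3: x^-=[3.7275, -0.7072]  P^-=[0.8002 0.0337; 0.0337 0.5185]  S=[1.3482 -0.0018; -0.0018 0.7879]  K=[0.5916 0.0339; -0.0049 0.6576]  nu=[-7.4241, 2.5245]  x^+=[-0.5791, 0.9895]  P^+=[0.3275 0.0207; 0.0207 0.1777]

x_post = [-0.5791, 0.9895]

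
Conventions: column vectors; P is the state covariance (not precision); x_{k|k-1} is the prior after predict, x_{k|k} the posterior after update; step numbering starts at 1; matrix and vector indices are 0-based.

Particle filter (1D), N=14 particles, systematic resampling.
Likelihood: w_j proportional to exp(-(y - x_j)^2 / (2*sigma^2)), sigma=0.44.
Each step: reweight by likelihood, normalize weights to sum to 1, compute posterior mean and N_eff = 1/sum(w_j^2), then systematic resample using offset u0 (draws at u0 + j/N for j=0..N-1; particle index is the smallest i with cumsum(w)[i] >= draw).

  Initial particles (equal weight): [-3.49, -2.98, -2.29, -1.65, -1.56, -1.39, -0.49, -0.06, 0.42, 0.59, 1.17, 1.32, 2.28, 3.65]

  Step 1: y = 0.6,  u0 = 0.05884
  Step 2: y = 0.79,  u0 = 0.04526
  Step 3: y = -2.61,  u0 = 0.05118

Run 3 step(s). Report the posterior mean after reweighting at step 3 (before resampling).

step 1: w=[0.0000, 0.0000, 0.0000, 0.0000, 0.0000, 0.0000, 0.0156, 0.1087, 0.3081, 0.3349, 0.1447, 0.0878, 0.0002, 0.0000]  mean=0.5985  Neff=4.0363  idx=[7, 8, 8, 8, 8, 8, 9, 9, 9, 9, 10, 10, 11, 11]
step 2: w=[0.0161, 0.0730, 0.0730, 0.0730, 0.0730, 0.0730, 0.0938, 0.0938, 0.0938, 0.0938, 0.0716, 0.0716, 0.0503, 0.0503]  mean=0.6740  Neff=12.9218  idx=[1, 2, 3, 4, 5, 6, 6, 7, 8, 9, 10, 11, 12, 13]
step 3: w=[0.1878, 0.1878, 0.1878, 0.1878, 0.1878, 0.0122, 0.0122, 0.0122, 0.0122, 0.0122, 0.0000, 0.0000, 0.0000, 0.0000]  mean=0.4304  Neff=5.6460  idx=[0, 0, 1, 1, 1, 2, 2, 2, 3, 3, 4, 4, 4, 8]

post_mean = 0.4304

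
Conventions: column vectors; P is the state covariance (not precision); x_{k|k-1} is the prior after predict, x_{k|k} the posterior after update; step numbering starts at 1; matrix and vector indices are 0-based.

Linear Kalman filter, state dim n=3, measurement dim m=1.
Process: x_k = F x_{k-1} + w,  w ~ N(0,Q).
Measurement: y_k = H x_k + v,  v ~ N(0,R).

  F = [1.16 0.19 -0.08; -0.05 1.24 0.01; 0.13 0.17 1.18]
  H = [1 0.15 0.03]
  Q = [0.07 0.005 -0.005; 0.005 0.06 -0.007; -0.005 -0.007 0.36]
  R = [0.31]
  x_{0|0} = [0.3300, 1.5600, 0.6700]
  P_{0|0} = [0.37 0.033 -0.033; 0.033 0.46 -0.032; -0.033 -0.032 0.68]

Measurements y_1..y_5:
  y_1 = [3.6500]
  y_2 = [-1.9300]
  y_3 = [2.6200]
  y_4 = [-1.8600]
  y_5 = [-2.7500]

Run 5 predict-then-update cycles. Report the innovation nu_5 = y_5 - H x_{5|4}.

innov = [-2.1724]

step 1: x^-=[0.6256, 1.9246, 1.0987]  P^-=[0.6105 0.1411 -0.0428; 0.1411 0.7634 0.0557; -0.0428 0.0557 1.3049]  S=[0.9791]  K=[0.6438; 0.2628; 0.0048]  nu=[2.7027]  x^+=[2.3657, 2.6349, 1.1117]  P^+=[0.2046 -0.0245 -0.0458; -0.0245 0.6958 0.0544; -0.0458 0.0544 1.3049]
step 2: x^-=[3.1559, 3.1601, 2.0673]  P^-=[0.3749 0.1150 -0.1311; 0.1150 1.1350 0.2324; -0.1311 0.2324 2.2071]  S=[0.7411]  K=[0.5238; 0.3942; -0.0405]  nu=[-5.6219]  x^+=[0.2112, 0.9437, 2.2948]  P^+=[0.1715 -0.0381 -0.1154; -0.0381 1.0198 0.2442; -0.1154 0.2442 2.2059]
step 3: x^-=[0.2407, 1.1826, 2.8958]  P^-=[0.3490 0.1536 -0.2682; 0.1536 1.6396 0.5914; -0.2682 0.5914 3.5248]  S=[0.7343]  K=[0.4956; 0.5682; -0.1004]  nu=[2.1150]  x^+=[1.2890, 2.3844, 2.6836]  P^+=[0.1686 -0.0532 -0.2316; -0.0532 1.4025 0.6333; -0.2316 0.6333 3.5174]
step 4: x^-=[1.7336, 2.9190, 3.7395]  P^-=[0.3703 0.1815 -0.4594; 0.1815 2.2398 1.2620; -0.4594 1.2620 5.4817]  S=[0.7738]  K=[0.4958; 0.7177; -0.1365]  nu=[-4.1436]  x^+=[-0.3210, -0.0548, 4.3052]  P^+=[0.1800 -0.0938 -0.4070; -0.0938 1.8412 1.3378; -0.4070 1.3378 5.4672]
step 5: x^-=[-0.7272, -0.0088, 5.0291]  P^-=[0.4072 0.1534 -0.7265; 0.1534 2.9372 2.4134; -0.7265 2.4134 8.4365]  S=[0.8150]  K=[0.5011; 0.8176; -0.1366]  nu=[-2.1724]  x^+=[-1.8157, -1.7850, 5.3259]  P^+=[0.2025 -0.1805 -0.6707; -0.1805 2.3924 2.5044; -0.6707 2.5044 8.4213]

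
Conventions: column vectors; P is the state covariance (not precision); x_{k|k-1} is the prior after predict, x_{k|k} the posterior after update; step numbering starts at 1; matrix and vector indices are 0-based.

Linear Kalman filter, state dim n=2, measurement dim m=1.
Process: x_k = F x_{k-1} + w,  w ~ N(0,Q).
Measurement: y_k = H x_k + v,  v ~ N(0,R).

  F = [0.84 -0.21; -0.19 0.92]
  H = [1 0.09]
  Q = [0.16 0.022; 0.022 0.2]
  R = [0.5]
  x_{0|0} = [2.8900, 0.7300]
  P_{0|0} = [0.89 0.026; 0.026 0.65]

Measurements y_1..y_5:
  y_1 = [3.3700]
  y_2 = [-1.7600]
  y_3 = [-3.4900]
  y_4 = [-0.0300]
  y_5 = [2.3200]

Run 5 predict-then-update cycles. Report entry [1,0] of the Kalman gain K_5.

K[1,0] = -0.3381

step 1: x^-=[2.2743, 0.1225]  P^-=[0.8075 -0.2245; -0.2245 0.7732]  S=[1.2733]  K=[0.6183; -0.1217]  nu=[1.0847]  x^+=[2.9449, -0.0095]  P^+=[0.3207 -0.1287; -0.1287 0.7544]
step 2: x^-=[2.4757, -0.5682]  P^-=[0.4650 -0.2795; -0.2795 0.8951]  S=[0.9219]  K=[0.4771; -0.2158]  nu=[-4.1846]  x^+=[0.4794, 0.3350]  P^+=[0.2552 -0.1846; -0.1846 0.8521]
step 3: x^-=[0.3323, 0.2171]  P^-=[0.4427 -0.3334; -0.3334 0.9950]  S=[0.8908]  K=[0.4633; -0.2737]  nu=[-3.8419]  x^+=[-1.4478, 1.2687]  P^+=[0.2515 -0.2204; -0.2204 0.9282]
step 4: x^-=[-1.4825, 1.4423]  P^-=[0.4562 -0.3766; -0.3766 1.0718]  S=[0.8971]  K=[0.4707; -0.3123]  nu=[1.3227]  x^+=[-0.8599, 1.0292]  P^+=[0.2574 -0.2447; -0.2447 0.9843]
step 5: x^-=[-0.9384, 1.1102]  P^-=[0.4714 -0.4081; -0.4081 1.1280]  S=[0.9070]  K=[0.4792; -0.3381]  nu=[3.1585]  x^+=[0.5750, 0.0425]  P^+=[0.2631 -0.2612; -0.2612 1.0243]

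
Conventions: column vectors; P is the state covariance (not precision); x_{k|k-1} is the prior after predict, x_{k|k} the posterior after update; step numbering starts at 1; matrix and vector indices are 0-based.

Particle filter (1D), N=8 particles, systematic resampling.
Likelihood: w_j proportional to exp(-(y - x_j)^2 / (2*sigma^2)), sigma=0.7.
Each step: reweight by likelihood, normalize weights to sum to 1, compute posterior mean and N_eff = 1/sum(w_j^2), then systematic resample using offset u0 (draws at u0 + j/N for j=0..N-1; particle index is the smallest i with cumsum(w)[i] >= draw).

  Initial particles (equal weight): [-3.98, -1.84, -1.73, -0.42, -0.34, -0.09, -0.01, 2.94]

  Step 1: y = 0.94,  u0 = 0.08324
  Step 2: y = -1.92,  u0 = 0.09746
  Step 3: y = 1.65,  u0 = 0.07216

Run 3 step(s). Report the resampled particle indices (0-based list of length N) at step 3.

resampled_idx = [1, 3, 4, 5, 6, 6, 7, 7]

step 1: w=[0.0000, 0.0003, 0.0006, 0.1384, 0.1717, 0.3096, 0.3639, 0.0154]  mean=-0.1044  Neff=3.6085  idx=[3, 4, 5, 5, 5, 6, 6, 6]
step 2: w=[0.2877, 0.2238, 0.0938, 0.0938, 0.0938, 0.0691, 0.0691, 0.0691]  mean=-0.2243  Neff=5.7624  idx=[0, 0, 1, 1, 2, 4, 5, 7]
step 3: w=[0.0465, 0.0465, 0.0647, 0.0647, 0.1676, 0.1676, 0.2212, 0.2212]  mean=-0.1176  Neff=5.9970  idx=[1, 3, 4, 5, 6, 6, 7, 7]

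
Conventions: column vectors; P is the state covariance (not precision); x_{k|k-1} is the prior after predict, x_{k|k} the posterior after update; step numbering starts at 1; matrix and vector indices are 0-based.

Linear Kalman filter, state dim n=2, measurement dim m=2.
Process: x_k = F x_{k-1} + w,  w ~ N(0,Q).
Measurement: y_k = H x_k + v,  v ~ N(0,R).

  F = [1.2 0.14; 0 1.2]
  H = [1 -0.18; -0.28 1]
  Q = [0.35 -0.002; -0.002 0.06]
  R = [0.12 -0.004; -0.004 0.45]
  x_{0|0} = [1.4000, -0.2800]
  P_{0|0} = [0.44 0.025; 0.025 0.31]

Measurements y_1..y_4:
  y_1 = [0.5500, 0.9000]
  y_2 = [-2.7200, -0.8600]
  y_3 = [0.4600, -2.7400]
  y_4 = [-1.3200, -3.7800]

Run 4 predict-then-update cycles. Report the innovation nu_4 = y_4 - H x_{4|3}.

step 1: x^-=[1.6408, -0.3360]  P^-=[0.9981 0.0861; 0.0861 0.5064]  S=[1.1035 -0.2842; -0.2842 0.9864]  K=[0.9073 0.0653; 0.1310 0.5267]  nu=[-1.1513, 1.6954]  x^+=[0.7071, 0.4061]  P^+=[0.1193 0.0592; 0.0592 0.2530]
step 2: x^-=[0.9053, 0.4873]  P^-=[0.5466 0.1257; 0.1257 0.4244]  S=[0.6351 -0.1014; -0.1014 0.8468]  K=[0.8358 0.0678; 0.1540 0.4780]  nu=[-3.5376, -1.0938]  x^+=[-2.1257, -0.5803]  P^+=[0.1105 0.0581; 0.0581 0.2308]
step 3: x^-=[-2.6321, -0.6963]  P^-=[0.5331 0.1204; 0.1204 0.3923]  S=[0.6225 -0.0974; -0.0974 0.8166]  K=[0.8316 0.0639; 0.1516 0.4571]  nu=[2.9668, -2.7807]  x^+=[-0.3424, -1.5179]  P^+=[0.1096 0.0561; 0.0561 0.2208]
step 4: x^-=[-0.6234, -1.8214]  P^-=[0.5311 0.1159; 0.1159 0.3780]  S=[0.6216 -0.0990; -0.0990 0.8047]  K=[0.8306 0.0614; 0.1483 0.4476]  nu=[-1.0245, -2.1331]  x^+=[-1.6053, -2.9282]  P^+=[0.1093 0.0549; 0.0549 0.2162]

innov = [-1.0245, -2.1331]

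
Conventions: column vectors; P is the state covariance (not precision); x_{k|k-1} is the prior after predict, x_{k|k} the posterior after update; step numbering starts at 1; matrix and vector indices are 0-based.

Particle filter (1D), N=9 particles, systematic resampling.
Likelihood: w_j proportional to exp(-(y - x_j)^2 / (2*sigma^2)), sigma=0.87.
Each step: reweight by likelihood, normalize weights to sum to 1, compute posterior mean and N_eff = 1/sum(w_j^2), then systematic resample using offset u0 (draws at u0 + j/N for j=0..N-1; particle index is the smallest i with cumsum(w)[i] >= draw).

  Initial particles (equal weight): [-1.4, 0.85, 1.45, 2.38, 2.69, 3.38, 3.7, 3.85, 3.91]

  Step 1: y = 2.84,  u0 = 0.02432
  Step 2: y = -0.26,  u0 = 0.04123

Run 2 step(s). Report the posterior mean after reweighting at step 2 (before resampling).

step 1: w=[0.0000, 0.0158, 0.0603, 0.1880, 0.2131, 0.1784, 0.1327, 0.1102, 0.1015]  mean=3.0365  Neff=6.3895  idx=[2, 3, 3, 4, 4, 5, 6, 7, 8]
step 2: w=[0.8449, 0.0584, 0.0584, 0.0186, 0.0186, 0.0009, 0.0002, 0.0001, 0.0001]  mean=1.6072  Neff=1.3864  idx=[0, 0, 0, 0, 0, 0, 0, 0, 2]

post_mean = 1.6072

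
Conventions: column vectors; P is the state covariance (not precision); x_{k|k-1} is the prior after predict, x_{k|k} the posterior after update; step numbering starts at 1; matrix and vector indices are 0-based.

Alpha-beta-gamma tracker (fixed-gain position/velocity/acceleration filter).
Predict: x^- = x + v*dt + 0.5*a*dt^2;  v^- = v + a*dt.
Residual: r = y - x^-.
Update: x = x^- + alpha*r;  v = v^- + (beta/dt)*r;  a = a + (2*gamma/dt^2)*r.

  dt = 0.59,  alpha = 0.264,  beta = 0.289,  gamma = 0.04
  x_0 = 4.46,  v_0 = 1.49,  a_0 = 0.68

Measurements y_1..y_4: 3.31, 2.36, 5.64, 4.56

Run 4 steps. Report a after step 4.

a_post = -0.1617

step 1: x_pred=5.4575  r=-2.1475  x^+=4.8905  v^+=0.8393  a^+=0.1865
step 2: x_pred=5.4182  r=-3.0582  x^+=4.6108  v^+=-0.5487  a^+=-0.5164
step 3: x_pred=4.1972  r=1.4428  x^+=4.5781  v^+=-0.1466  a^+=-0.1848
step 4: x_pred=4.4595  r=0.1005  x^+=4.4860  v^+=-0.2064  a^+=-0.1617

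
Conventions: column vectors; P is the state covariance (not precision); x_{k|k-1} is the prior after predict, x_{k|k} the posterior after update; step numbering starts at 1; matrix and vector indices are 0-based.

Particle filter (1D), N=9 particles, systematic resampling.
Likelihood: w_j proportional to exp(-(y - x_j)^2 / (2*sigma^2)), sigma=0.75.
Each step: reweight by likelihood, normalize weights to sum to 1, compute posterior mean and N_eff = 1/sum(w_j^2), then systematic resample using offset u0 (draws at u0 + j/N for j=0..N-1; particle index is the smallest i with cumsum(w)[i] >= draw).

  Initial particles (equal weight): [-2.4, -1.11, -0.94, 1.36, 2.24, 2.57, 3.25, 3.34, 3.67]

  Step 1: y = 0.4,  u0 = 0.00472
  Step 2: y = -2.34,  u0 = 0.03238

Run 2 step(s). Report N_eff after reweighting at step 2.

N_eff = 3.8521

step 1: w=[0.0011, 0.1565, 0.2407, 0.5235, 0.0586, 0.0181, 0.0009, 0.0005, 0.0001]  mean=0.4919  Neff=2.7757  idx=[1, 1, 2, 2, 3, 3, 3, 3, 3]
step 2: w=[0.2990, 0.2990, 0.2010, 0.2010, 0.0000, 0.0000, 0.0000, 0.0000, 0.0000]  mean=-1.0416  Neff=3.8521  idx=[0, 0, 0, 1, 1, 1, 2, 3, 3]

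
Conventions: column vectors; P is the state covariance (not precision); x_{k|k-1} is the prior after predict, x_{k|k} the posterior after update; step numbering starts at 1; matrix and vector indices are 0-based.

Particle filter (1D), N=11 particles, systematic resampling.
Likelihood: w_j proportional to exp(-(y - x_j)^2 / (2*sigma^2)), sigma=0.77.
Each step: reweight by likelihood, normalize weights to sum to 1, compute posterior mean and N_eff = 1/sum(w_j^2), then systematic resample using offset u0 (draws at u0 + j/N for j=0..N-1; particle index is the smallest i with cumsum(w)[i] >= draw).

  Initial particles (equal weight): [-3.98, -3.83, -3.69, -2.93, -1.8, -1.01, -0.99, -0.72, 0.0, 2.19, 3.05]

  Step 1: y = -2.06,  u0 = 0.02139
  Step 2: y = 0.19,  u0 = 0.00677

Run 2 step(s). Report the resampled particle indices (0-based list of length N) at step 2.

step 1: w=[0.0164, 0.0262, 0.0391, 0.1943, 0.3475, 0.1452, 0.1401, 0.0809, 0.0103, 0.0000, 0.0000]  mean=-1.8485  Neff=4.7999  idx=[1, 3, 3, 4, 4, 4, 4, 5, 5, 6, 7]
step 2: w=[0.0000, 0.0002, 0.0002, 0.0230, 0.0230, 0.0230, 0.0230, 0.1925, 0.1925, 0.2003, 0.3224]  mean=-0.9858  Neff=4.5391  idx=[3, 7, 7, 7, 8, 8, 9, 9, 10, 10, 10]

resampled_idx = [3, 7, 7, 7, 8, 8, 9, 9, 10, 10, 10]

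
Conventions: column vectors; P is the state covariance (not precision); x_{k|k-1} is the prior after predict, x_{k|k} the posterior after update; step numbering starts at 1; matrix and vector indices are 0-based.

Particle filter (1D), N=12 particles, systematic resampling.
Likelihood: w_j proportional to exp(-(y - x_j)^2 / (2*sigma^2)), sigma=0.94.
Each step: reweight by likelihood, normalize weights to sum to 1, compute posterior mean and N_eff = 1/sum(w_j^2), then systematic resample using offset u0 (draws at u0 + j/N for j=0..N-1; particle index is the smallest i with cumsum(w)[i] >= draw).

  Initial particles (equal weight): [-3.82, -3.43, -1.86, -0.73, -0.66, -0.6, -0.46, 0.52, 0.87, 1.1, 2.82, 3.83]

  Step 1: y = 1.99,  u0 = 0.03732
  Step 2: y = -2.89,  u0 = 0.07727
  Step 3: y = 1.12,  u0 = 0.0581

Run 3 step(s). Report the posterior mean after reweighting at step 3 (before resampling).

post_mean = -0.0360

step 1: w=[0.0000, 0.0000, 0.0001, 0.0065, 0.0080, 0.0096, 0.0143, 0.1258, 0.2102, 0.2730, 0.2895, 0.0629]  mean=1.5834  Neff=4.4901  idx=[6, 7, 8, 8, 8, 9, 9, 9, 10, 10, 10, 11]
step 2: w=[0.9276, 0.0364, 0.0088, 0.0088, 0.0088, 0.0032, 0.0032, 0.0032, 0.0000, 0.0000, 0.0000, 0.0000]  mean=-0.3742  Neff=1.1600  idx=[0, 0, 0, 0, 0, 0, 0, 0, 0, 0, 0, 6]
step 3: w=[0.0662, 0.0662, 0.0662, 0.0662, 0.0662, 0.0662, 0.0662, 0.0662, 0.0662, 0.0662, 0.0662, 0.2718]  mean=-0.0360  Neff=8.1911  idx=[0, 2, 3, 4, 5, 7, 8, 9, 10, 11, 11, 11]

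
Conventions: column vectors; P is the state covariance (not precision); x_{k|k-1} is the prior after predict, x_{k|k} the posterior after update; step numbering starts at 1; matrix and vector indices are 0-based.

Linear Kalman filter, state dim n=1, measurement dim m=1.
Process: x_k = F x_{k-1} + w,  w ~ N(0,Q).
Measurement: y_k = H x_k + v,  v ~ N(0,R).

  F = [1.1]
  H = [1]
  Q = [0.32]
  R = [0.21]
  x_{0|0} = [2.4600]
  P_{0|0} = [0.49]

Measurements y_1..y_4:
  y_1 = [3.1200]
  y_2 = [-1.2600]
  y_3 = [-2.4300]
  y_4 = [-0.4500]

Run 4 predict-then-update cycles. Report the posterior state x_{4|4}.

step 1: x^-=[2.7060]  P^-=[0.9129]  S=[1.1229]  K=[0.8130]  nu=[0.4140]  x^+=[3.0426]  P^+=[0.1707]
step 2: x^-=[3.3468]  P^-=[0.5266]  S=[0.7366]  K=[0.7149]  nu=[-4.6068]  x^+=[0.0534]  P^+=[0.1501]
step 3: x^-=[0.0588]  P^-=[0.5017]  S=[0.7117]  K=[0.7049]  nu=[-2.4888]  x^+=[-1.6956]  P^+=[0.1480]
step 4: x^-=[-1.8652]  P^-=[0.4991]  S=[0.7091]  K=[0.7039]  nu=[1.4152]  x^+=[-0.8691]  P^+=[0.1478]

x_post = [-0.8691]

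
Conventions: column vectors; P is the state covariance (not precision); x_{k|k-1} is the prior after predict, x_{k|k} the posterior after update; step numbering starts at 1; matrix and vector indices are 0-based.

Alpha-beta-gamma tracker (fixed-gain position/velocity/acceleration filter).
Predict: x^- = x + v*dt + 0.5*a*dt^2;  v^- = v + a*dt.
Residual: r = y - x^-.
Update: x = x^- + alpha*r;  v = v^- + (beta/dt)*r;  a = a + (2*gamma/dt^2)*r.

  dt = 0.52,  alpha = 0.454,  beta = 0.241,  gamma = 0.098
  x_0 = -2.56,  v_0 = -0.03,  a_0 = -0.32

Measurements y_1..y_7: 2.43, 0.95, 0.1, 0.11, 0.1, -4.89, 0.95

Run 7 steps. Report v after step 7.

step 1: x_pred=-2.6189  r=5.0489  x^+=-0.3267  v^+=2.1436  a^+=3.3397
step 2: x_pred=1.2395  r=-0.2895  x^+=1.1081  v^+=3.7460  a^+=3.1298
step 3: x_pred=3.4791  r=-3.3791  x^+=1.9450  v^+=3.8074  a^+=0.6805
step 4: x_pred=4.0169  r=-3.9069  x^+=2.2432  v^+=2.3506  a^+=-2.1514
step 5: x_pred=3.1746  r=-3.0746  x^+=1.7787  v^+=-0.1931  a^+=-4.3801
step 6: x_pred=1.0861  r=-5.9761  x^+=-1.6270  v^+=-5.2405  a^+=-8.7119
step 7: x_pred=-5.5299  r=6.4799  x^+=-2.5880  v^+=-6.7674  a^+=-4.0149

v_post = -6.7674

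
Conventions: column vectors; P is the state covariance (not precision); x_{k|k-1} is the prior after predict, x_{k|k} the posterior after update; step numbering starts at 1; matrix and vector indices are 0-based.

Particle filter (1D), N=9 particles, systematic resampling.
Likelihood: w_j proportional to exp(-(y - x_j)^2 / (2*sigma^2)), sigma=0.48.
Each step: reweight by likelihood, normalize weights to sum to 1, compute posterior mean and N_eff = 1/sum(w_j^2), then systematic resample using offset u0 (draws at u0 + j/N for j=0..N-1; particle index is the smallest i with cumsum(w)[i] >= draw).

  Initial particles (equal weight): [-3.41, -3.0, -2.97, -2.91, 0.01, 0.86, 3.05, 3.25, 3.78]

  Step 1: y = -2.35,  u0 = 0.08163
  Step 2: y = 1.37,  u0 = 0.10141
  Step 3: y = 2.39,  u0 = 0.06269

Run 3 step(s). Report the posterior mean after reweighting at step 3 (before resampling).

post_mean = -2.9162

step 1: w=[0.0612, 0.2800, 0.3042, 0.3547, 0.0000, 0.0000, 0.0000, 0.0000, 0.0000]  mean=-2.9840  Neff=3.3283  idx=[1, 1, 1, 2, 2, 2, 3, 3, 3]
step 2: w=[0.0408, 0.0408, 0.0408, 0.0718, 0.0718, 0.0718, 0.2207, 0.2207, 0.2207]  mean=-2.9339  Neff=6.0010  idx=[2, 4, 5, 6, 6, 7, 7, 8, 8]
step 3: w=[0.0187, 0.0377, 0.0377, 0.1510, 0.1510, 0.1510, 0.1510, 0.1510, 0.1510]  mean=-2.9162  Neff=7.1443  idx=[2, 3, 4, 4, 5, 6, 7, 7, 8]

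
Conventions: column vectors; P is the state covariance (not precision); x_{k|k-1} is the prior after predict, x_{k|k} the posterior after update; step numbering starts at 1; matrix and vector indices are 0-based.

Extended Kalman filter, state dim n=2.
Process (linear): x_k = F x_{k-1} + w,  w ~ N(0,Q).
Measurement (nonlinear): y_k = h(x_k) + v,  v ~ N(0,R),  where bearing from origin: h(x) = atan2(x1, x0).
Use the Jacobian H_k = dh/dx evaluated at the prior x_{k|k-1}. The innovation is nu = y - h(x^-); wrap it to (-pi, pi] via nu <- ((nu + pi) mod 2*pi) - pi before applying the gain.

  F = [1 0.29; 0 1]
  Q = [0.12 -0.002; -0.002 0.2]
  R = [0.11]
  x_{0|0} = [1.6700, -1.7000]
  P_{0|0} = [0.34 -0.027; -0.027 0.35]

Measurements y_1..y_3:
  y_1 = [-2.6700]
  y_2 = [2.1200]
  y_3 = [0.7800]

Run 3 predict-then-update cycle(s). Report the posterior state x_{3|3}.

step 1: x^-=[1.1770, -1.7000]  P^-=[0.4738 0.0725; 0.0725 0.5500]  H_jac=[0.3976 0.2753]  S=[0.2425]  K=[0.8593; 0.7434]  nu=[-1.7048]  x^+=[-0.2879, -2.9673]  P^+=[0.2947 -0.0824; -0.0824 0.4160]
step 2: x^-=[-1.1484, -2.9673]  P^-=[0.4020 0.0363; 0.0363 0.6160]  H_jac=[0.2931 -0.1134]  S=[0.1500]  K=[0.7578; -0.3949]  nu=[-2.2231]  x^+=[-2.8330, -2.0894]  P^+=[0.3158 0.0812; 0.0812 0.5926]
step 3: x^-=[-3.4389, -2.0894]  P^-=[0.5327 0.2510; 0.2510 0.7926]  H_jac=[0.1290 -0.2124]  S=[0.1409]  K=[0.1095; -0.9651]  nu=[-2.9076]  x^+=[-3.7574, 0.7166]  P^+=[0.5310 0.2659; 0.2659 0.6614]

x_post = [-3.7574, 0.7166]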